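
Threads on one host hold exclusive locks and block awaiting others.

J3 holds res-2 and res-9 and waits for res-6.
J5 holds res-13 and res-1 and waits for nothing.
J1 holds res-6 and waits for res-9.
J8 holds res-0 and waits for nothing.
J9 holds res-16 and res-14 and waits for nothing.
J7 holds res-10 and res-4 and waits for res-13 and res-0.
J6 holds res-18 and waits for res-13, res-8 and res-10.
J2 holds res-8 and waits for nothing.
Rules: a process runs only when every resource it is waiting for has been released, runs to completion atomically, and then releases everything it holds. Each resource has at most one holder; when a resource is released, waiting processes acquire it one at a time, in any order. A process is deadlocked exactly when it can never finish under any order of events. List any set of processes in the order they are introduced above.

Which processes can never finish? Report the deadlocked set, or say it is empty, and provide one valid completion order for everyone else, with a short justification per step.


Deadlocked set: J3 and J1.
Key observation: nobody on the ring J3 -> J1 -> J3 can start until another member finishes, which never happens; no other process is dragged down with it.
The rest can finish in the order J9, J8, J5, J2, J7, J6.
Check, step by step:
  J9: no waits; runs immediately, freeing res-16 and res-14
  J8: no waits; runs immediately, freeing res-0
  J5: no waits; runs immediately, freeing res-13 and res-1
  J2: no waits; runs immediately, freeing res-8
  J7: everything it awaited (res-13 and res-0) is free; runs, freeing res-10 and res-4
  J6: everything it awaited (res-13, res-8 and res-10) is free; runs, freeing res-18


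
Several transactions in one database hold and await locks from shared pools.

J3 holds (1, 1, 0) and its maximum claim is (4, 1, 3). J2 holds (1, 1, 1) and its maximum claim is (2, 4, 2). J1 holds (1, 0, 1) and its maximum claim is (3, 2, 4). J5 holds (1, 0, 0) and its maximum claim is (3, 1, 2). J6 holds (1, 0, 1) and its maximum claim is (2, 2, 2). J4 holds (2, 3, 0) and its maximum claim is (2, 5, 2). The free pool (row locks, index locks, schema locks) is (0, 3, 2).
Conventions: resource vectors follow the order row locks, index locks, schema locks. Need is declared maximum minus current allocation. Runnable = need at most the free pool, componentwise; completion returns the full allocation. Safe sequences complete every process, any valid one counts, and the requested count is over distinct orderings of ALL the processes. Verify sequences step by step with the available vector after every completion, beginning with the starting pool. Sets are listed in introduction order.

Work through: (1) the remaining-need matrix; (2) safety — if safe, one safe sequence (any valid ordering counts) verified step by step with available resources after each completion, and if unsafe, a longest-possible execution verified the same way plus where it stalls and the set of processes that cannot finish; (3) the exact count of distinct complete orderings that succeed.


(1) Need matrix, components ordered row locks, index locks, schema locks:
  J3: (3, 0, 3)
  J2: (1, 3, 1)
  J1: (2, 2, 3)
  J5: (2, 1, 2)
  J6: (1, 2, 1)
  J4: (0, 2, 2)
(2) SAFE — a valid safe sequence is J4, J5, J6, J1, J3, J2.
Key observation: the first exact fit in this order is J4 — it needs (0, 2, 2) with (0, 3, 2) free, meeting a requested resource to the last unit.
Walking it through:
  pool = (0, 3, 2)
  J4 needs (0, 2, 2) <= (0, 3, 2) -> finishes; pool += (2, 3, 0) = (2, 6, 2)
  J5 needs (2, 1, 2) <= (2, 6, 2) -> finishes; pool += (1, 0, 0) = (3, 6, 2)
  J6 needs (1, 2, 1) <= (3, 6, 2) -> finishes; pool += (1, 0, 1) = (4, 6, 3)
  J1 needs (2, 2, 3) <= (4, 6, 3) -> finishes; pool += (1, 0, 1) = (5, 6, 4)
  J3 needs (3, 0, 3) <= (5, 6, 4) -> finishes; pool += (1, 1, 0) = (6, 7, 4)
  J2 needs (1, 3, 1) <= (6, 7, 4) -> finishes; pool += (1, 1, 1) = (7, 8, 5)
(3) The exact count: 60 of the possible complete orderings are safe sequences.


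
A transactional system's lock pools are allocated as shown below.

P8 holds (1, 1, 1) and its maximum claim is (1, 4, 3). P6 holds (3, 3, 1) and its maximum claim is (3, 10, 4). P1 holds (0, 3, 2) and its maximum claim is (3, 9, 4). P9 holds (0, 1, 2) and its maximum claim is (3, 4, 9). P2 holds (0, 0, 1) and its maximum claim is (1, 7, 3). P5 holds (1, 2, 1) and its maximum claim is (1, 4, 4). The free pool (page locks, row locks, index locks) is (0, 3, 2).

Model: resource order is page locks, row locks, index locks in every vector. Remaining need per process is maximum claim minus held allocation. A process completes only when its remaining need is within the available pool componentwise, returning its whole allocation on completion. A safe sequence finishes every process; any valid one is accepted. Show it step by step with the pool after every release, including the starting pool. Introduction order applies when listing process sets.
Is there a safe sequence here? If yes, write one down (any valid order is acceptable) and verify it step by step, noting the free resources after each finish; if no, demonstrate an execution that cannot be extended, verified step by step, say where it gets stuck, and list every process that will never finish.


The state is UNSAFE.
Key observation: after P8, P5 the pool peaks at (2, 6, 4), and each blocked process is short somewhere: P6 on row locks; P1 on page locks; P9 on page locks, index locks; P2 on row locks.
The run P8, P5 cannot be extended any further. Check, step by step:
  pool = (0, 3, 2)
  P8: need (0, 3, 2) fits (0, 3, 2); releases (1, 1, 1), pool now (1, 4, 3)
  P5: need (0, 2, 3) fits (1, 4, 3); releases (1, 2, 1), pool now (2, 6, 4)
  P6 cannot run: need (0, 7, 3) vs free (2, 6, 4) (insufficient row locks)
  P1 cannot run: need (3, 6, 2) vs free (2, 6, 4) (insufficient page locks)
  P9 cannot run: need (3, 3, 7) vs free (2, 6, 4) (insufficient page locks and index locks)
  P2 cannot run: need (1, 7, 2) vs free (2, 6, 4) (insufficient row locks)
Never able to finish: P6, P1, P9 and P2.


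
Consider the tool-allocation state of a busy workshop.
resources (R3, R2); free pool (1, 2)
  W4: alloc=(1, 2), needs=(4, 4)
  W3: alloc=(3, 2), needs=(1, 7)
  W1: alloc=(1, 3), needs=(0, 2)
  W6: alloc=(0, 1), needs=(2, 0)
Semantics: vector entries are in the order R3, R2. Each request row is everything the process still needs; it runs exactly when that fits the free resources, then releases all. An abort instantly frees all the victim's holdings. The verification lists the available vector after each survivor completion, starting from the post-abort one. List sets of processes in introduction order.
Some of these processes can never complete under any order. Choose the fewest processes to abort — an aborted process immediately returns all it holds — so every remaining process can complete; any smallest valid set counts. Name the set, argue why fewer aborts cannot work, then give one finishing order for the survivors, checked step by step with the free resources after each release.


Minimum abort set: W3.
Key observation: W4 could never have finished before the abort; with (3, 2) returned by W3, it fits at step 3.
Why nothing smaller works: aborting no one leaves the state deadlocked as given.
Survivors finish in the order: W1, W6, W4. Check, step by step (pool after the aborts first):
  pool = (4, 4)
  W1 needs (0, 2) <= (4, 4) -> finishes; pool += (1, 3) = (5, 7)
  W6 needs (2, 0) <= (5, 7) -> finishes; pool += (0, 1) = (5, 8)
  W4 needs (4, 4) <= (5, 8) -> finishes; pool += (1, 2) = (6, 10)


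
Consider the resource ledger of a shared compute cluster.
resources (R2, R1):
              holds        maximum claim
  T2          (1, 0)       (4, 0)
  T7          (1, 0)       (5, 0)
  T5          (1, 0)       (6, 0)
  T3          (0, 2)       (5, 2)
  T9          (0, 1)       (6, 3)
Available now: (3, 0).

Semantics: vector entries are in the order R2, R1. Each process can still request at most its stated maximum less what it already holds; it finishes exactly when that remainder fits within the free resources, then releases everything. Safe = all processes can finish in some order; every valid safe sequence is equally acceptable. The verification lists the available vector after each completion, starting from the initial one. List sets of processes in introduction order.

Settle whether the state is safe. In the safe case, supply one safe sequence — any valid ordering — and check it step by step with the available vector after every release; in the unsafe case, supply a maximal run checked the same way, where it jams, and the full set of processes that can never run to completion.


SAFE. One safe sequence: T2, T7, T3, T5, T9.
Key observation: the first exact fit in this order is T2 — it needs (3, 0) with (3, 0) free, meeting a requested resource to the last unit.
Walking it through:
  pool = (3, 0)
  T2 needs (3, 0) <= (3, 0) -> finishes; pool += (1, 0) = (4, 0)
  T7 needs (4, 0) <= (4, 0) -> finishes; pool += (1, 0) = (5, 0)
  T3 needs (5, 0) <= (5, 0) -> finishes; pool += (0, 2) = (5, 2)
  T5 needs (5, 0) <= (5, 2) -> finishes; pool += (1, 0) = (6, 2)
  T9 needs (6, 2) <= (6, 2) -> finishes; pool += (0, 1) = (6, 3)


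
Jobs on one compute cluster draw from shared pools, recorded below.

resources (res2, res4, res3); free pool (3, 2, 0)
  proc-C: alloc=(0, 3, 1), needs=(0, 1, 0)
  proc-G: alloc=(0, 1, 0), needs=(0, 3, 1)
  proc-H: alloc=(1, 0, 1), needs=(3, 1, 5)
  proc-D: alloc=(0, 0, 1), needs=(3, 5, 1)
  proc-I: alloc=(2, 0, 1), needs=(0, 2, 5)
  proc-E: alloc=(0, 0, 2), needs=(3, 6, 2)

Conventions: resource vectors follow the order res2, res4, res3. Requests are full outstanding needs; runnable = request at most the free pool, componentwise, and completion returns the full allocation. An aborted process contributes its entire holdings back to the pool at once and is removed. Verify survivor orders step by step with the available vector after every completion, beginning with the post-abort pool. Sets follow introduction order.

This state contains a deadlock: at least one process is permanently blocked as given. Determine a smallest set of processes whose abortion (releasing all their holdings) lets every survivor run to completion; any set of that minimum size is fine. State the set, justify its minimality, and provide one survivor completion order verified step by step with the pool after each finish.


Abort proc-I.
Key observation: aborting proc-I returns (2, 0, 1), and proc-H — hopeless before — runs at step 5 with the returned capacity in the pool.
Minimality: the empty abort set fails — the state is deadlocked as it stands.
Survivors finish in the order: proc-C, proc-G, proc-E, proc-D, proc-H. Walking it through (pool after the aborts first):
  pool = (5, 2, 1)
  proc-C needs (0, 1, 0) <= (5, 2, 1) -> finishes; pool += (0, 3, 1) = (5, 5, 2)
  proc-G needs (0, 3, 1) <= (5, 5, 2) -> finishes; pool += (0, 1, 0) = (5, 6, 2)
  proc-E needs (3, 6, 2) <= (5, 6, 2) -> finishes; pool += (0, 0, 2) = (5, 6, 4)
  proc-D needs (3, 5, 1) <= (5, 6, 4) -> finishes; pool += (0, 0, 1) = (5, 6, 5)
  proc-H needs (3, 1, 5) <= (5, 6, 5) -> finishes; pool += (1, 0, 1) = (6, 6, 6)


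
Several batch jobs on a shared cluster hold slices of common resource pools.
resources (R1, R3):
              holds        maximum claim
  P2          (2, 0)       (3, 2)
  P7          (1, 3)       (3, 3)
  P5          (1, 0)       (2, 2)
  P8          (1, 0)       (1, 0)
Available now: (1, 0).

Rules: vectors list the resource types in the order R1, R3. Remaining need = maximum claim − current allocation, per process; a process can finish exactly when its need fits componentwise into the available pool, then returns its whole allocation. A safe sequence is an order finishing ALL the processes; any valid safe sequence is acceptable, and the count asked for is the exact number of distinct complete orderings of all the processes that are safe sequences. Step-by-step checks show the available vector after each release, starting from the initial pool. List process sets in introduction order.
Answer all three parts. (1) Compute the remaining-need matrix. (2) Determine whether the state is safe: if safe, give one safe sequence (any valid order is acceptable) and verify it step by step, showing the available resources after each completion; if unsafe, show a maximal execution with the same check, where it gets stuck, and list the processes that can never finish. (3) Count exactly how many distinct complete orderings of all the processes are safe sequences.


(1) Outstanding need per process (order R1, R3):
  P2: (1, 2)
  P7: (2, 0)
  P5: (1, 2)
  P8: (0, 0)
(2) The state is SAFE; one workable sequence: P8, P7, P2, P5.
Key observation: reading the order forward, P7 is the first process whose need (2, 0) meets the free pool (2, 0) exactly on a resource it requests.
Step-by-step check:
  pool = (1, 0)
  P8: need (0, 0) fits (1, 0); releases (1, 0), pool now (2, 0)
  P7: need (2, 0) fits (2, 0); releases (1, 3), pool now (3, 3)
  P2: need (1, 2) fits (3, 3); releases (2, 0), pool now (5, 3)
  P5: need (1, 2) fits (5, 3); releases (1, 0), pool now (6, 3)
(3) The exact count: 2 of the possible complete orderings are safe sequences.


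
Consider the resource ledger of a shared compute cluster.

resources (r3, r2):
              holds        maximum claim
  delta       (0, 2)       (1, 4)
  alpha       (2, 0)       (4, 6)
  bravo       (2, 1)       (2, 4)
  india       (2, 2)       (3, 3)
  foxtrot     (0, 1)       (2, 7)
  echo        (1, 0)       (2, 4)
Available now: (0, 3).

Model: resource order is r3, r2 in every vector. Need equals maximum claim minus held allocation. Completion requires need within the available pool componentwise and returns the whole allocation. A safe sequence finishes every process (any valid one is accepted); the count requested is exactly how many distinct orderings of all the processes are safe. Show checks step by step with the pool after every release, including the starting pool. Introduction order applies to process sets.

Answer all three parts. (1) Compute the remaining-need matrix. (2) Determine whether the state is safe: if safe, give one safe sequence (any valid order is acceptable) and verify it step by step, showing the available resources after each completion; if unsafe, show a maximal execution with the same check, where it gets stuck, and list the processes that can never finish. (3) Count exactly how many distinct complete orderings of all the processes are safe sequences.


(1) Need matrix, components ordered r3, r2:
  delta: (1, 2)
  alpha: (2, 6)
  bravo: (0, 3)
  india: (1, 1)
  foxtrot: (2, 6)
  echo: (1, 4)
(2) The state is SAFE; one workable sequence: bravo, india, echo, delta, alpha, foxtrot.
Key observation: bravo is the earliest step where a requested resource binds exactly: need (0, 3), pool (0, 3) at its turn.
Step-by-step check:
  pool = (0, 3)
  bravo: need (0, 3) fits (0, 3); releases (2, 1), pool now (2, 4)
  india: need (1, 1) fits (2, 4); releases (2, 2), pool now (4, 6)
  echo: need (1, 4) fits (4, 6); releases (1, 0), pool now (5, 6)
  delta: need (1, 2) fits (5, 6); releases (0, 2), pool now (5, 8)
  alpha: need (2, 6) fits (5, 8); releases (2, 0), pool now (7, 8)
  foxtrot: need (2, 6) fits (7, 8); releases (0, 1), pool now (7, 9)
(3) Precisely 60 of the possible complete orderings are safe sequences.


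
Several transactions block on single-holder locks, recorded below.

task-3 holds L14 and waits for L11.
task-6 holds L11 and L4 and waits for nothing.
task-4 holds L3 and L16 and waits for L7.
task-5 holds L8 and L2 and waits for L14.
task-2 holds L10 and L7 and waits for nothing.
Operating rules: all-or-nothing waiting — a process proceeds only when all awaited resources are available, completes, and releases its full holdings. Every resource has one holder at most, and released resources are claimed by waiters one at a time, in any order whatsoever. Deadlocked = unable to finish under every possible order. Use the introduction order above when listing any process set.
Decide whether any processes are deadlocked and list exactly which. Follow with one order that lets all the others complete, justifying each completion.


Nothing here is deadlocked.
Key observation: no waiting chain loops back on itself — every chain ends at a process that waits on nothing, so everyone eventually runs.
One completion order for the rest: task-6, task-3, task-2, task-4, task-5.
Walking it through:
  task-6: no waits; runs immediately, freeing L11 and L4
  run task-3 (all its waits — L11 — are resolved); releases L14
  task-2: no waits; runs immediately, freeing L10 and L7
  run task-4 (all its waits — L7 — are resolved); releases L3 and L16
  run task-5 (all its waits — L14 — are resolved); releases L8 and L2


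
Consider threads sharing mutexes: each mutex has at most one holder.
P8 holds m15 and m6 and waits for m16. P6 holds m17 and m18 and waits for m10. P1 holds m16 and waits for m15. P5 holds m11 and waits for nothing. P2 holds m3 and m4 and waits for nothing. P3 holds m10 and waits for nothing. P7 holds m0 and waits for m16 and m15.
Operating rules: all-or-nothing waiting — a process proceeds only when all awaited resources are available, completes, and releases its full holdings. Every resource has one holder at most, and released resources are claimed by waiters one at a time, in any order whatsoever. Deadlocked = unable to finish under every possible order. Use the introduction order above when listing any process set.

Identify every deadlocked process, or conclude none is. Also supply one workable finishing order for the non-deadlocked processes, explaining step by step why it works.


Deadlocked set: P8, P1 and P7.
Key observation: P8 -> P1 -> P8 is a circular wait — nothing in it can go first; P7 waits into the deadlock from upstream.
A valid finishing order for the others: P2, P3, P5, P6.
Step-by-step check:
  run P2 (it waits on nothing); releases m3 and m4
  run P3 (it waits on nothing); releases m10
  run P5 (it waits on nothing); releases m11
  run P6 (all its waits — m10 — are resolved); releases m17 and m18


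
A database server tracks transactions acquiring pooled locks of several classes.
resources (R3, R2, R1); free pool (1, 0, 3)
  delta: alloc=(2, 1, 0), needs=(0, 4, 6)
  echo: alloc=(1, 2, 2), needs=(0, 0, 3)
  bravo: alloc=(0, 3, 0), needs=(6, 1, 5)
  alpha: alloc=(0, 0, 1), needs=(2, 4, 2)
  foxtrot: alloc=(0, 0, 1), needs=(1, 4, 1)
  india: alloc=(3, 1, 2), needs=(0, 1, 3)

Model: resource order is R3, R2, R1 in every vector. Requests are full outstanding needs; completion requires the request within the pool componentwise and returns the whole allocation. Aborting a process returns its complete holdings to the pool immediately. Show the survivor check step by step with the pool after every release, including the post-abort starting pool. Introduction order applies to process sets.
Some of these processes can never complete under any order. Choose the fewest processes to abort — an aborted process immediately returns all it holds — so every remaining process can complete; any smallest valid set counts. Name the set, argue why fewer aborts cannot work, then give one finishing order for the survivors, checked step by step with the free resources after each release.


The answer: abort bravo.
Key observation: the returned (0, 3, 0) from bravo is what brings foxtrot — unrunnable before, under any order — into play at step 2.
Minimality: the empty abort set fails — the state is deadlocked as it stands.
The survivors complete as india, foxtrot, delta, alpha, echo. Check, step by step (starting from the post-abort pool):
  pool = (1, 3, 3)
  india needs (0, 1, 3) <= (1, 3, 3) -> finishes; pool += (3, 1, 2) = (4, 4, 5)
  foxtrot needs (1, 4, 1) <= (4, 4, 5) -> finishes; pool += (0, 0, 1) = (4, 4, 6)
  delta needs (0, 4, 6) <= (4, 4, 6) -> finishes; pool += (2, 1, 0) = (6, 5, 6)
  alpha needs (2, 4, 2) <= (6, 5, 6) -> finishes; pool += (0, 0, 1) = (6, 5, 7)
  echo needs (0, 0, 3) <= (6, 5, 7) -> finishes; pool += (1, 2, 2) = (7, 7, 9)


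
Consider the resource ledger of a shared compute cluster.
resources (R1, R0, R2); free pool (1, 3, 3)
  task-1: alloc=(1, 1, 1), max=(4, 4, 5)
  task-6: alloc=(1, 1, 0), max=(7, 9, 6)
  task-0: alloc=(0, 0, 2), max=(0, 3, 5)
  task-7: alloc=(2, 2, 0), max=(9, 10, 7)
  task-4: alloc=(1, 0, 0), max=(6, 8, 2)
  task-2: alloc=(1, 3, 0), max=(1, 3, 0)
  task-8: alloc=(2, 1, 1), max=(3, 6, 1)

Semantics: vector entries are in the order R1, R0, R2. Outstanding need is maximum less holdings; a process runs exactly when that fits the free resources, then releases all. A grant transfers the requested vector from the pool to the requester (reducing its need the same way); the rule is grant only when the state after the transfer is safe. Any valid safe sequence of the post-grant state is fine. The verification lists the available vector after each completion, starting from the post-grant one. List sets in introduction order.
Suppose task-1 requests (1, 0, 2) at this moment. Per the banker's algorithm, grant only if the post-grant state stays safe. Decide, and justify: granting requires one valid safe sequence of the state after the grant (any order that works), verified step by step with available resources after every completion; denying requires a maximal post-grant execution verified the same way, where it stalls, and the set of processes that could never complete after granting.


GRANT — the state after the grant stays safe, e.g. via task-2, task-8, task-1, task-4, task-0, task-6, task-7.
Key observation: the grant leaves (0, 3, 1) free — enough for task-2, whose release restarts the cascade.
Verifying the post-grant state step by step:
  pool = (0, 3, 1)
  run task-2 (needs (0, 0, 0), free (0, 3, 1)); after release of (1, 3, 0) the pool is (1, 6, 1)
  run task-8 (needs (1, 5, 0), free (1, 6, 1)); after release of (2, 1, 1) the pool is (3, 7, 2)
  run task-1 (needs (2, 3, 2), free (3, 7, 2)); after release of (2, 1, 3) the pool is (5, 8, 5)
  run task-4 (needs (5, 8, 2), free (5, 8, 5)); after release of (1, 0, 0) the pool is (6, 8, 5)
  run task-0 (needs (0, 3, 3), free (6, 8, 5)); after release of (0, 0, 2) the pool is (6, 8, 7)
  run task-6 (needs (6, 8, 6), free (6, 8, 7)); after release of (1, 1, 0) the pool is (7, 9, 7)
  run task-7 (needs (7, 8, 7), free (7, 9, 7)); after release of (2, 2, 0) the pool is (9, 11, 7)


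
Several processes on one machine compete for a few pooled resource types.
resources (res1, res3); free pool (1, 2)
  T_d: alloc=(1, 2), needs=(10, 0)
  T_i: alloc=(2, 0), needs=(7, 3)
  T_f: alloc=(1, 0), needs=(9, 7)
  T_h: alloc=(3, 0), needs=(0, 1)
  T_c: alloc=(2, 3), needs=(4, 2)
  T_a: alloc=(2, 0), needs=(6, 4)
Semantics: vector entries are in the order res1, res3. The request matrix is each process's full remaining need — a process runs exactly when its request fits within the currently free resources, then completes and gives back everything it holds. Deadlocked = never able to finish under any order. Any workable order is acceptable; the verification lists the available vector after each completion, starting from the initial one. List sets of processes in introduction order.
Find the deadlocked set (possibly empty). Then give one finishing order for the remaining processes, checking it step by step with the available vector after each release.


Nothing here is deadlocked.
Key observation: T_h fits the free pool immediately, and its release cascades until everyone finishes.
The rest can finish in the order T_h, T_c, T_a, T_i, T_d, T_f. Walking it through:
  pool = (1, 2)
  T_h: need (0, 1) fits (1, 2); releases (3, 0), pool now (4, 2)
  T_c: need (4, 2) fits (4, 2); releases (2, 3), pool now (6, 5)
  T_a: need (6, 4) fits (6, 5); releases (2, 0), pool now (8, 5)
  T_i: need (7, 3) fits (8, 5); releases (2, 0), pool now (10, 5)
  T_d: need (10, 0) fits (10, 5); releases (1, 2), pool now (11, 7)
  T_f: need (9, 7) fits (11, 7); releases (1, 0), pool now (12, 7)


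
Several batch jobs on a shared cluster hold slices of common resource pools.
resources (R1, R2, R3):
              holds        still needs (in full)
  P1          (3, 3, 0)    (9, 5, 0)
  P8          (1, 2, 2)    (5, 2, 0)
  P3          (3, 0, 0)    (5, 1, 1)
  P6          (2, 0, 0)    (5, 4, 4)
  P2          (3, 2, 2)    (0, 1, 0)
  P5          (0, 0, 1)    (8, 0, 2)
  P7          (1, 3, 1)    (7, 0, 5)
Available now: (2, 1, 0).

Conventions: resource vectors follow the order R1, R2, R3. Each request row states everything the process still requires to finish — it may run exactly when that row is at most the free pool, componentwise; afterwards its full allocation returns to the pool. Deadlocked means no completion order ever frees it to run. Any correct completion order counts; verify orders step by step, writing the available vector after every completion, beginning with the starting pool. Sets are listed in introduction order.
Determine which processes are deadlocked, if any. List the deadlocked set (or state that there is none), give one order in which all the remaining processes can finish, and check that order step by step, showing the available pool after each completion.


No process is deadlocked.
Key observation: P2 can run right away; the returned allocation unlocks the remaining processes in turn.
One completion order for the rest: P2, P3, P8, P5, P6, P1, P7. Step-by-step check:
  pool = (2, 1, 0)
  run P2 (needs (0, 1, 0), free (2, 1, 0)); after release of (3, 2, 2) the pool is (5, 3, 2)
  run P3 (needs (5, 1, 1), free (5, 3, 2)); after release of (3, 0, 0) the pool is (8, 3, 2)
  run P8 (needs (5, 2, 0), free (8, 3, 2)); after release of (1, 2, 2) the pool is (9, 5, 4)
  run P5 (needs (8, 0, 2), free (9, 5, 4)); after release of (0, 0, 1) the pool is (9, 5, 5)
  run P6 (needs (5, 4, 4), free (9, 5, 5)); after release of (2, 0, 0) the pool is (11, 5, 5)
  run P1 (needs (9, 5, 0), free (11, 5, 5)); after release of (3, 3, 0) the pool is (14, 8, 5)
  run P7 (needs (7, 0, 5), free (14, 8, 5)); after release of (1, 3, 1) the pool is (15, 11, 6)


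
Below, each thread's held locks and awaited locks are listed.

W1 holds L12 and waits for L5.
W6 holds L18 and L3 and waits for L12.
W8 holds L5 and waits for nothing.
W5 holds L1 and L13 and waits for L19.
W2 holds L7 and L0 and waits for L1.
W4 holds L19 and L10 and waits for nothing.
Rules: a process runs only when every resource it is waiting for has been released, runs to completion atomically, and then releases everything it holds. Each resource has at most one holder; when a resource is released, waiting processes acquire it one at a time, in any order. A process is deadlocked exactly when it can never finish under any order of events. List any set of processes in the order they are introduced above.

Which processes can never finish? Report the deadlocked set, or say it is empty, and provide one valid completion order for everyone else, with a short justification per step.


No process is deadlocked.
Key observation: the wait graph is acyclic; completion cascades from the unblocked processes through everyone else.
The rest can finish in the order W4, W8, W1, W5, W6, W2.
Walking it through:
  run W4 (it waits on nothing); releases L19 and L10
  run W8 (it waits on nothing); releases L5
  W1: everything it awaited (L5) is free; runs, freeing L12
  W5: everything it awaited (L19) is free; runs, freeing L1 and L13
  W6: everything it awaited (L12) is free; runs, freeing L18 and L3
  W2: everything it awaited (L1) is free; runs, freeing L7 and L0


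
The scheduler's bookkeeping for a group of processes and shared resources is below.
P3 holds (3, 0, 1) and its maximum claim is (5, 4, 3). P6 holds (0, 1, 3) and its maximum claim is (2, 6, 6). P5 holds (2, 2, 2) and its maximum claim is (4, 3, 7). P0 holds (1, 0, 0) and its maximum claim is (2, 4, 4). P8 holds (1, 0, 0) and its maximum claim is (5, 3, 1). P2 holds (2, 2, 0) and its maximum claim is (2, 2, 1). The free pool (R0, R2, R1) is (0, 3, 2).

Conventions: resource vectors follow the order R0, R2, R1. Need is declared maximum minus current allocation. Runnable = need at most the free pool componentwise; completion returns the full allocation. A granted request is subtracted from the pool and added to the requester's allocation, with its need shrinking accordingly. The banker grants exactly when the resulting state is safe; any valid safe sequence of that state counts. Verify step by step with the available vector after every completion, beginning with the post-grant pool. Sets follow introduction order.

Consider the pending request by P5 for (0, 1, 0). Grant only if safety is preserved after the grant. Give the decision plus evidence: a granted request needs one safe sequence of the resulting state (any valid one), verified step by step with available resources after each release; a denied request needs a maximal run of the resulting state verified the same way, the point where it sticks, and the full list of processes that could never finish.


DENY: after the grant no complete ordering would exist.
Key observation: after P2, P3, P8 the pool peaks at (6, 4, 3), and each blocked process is short somewhere: P6 on R2; P5 on R1; P0 on R1.
After a pretend grant, a maximal execution: P2, P3, P8 — then nothing else fits. Walking it through:
  pool = (0, 2, 2)
  P2 needs (0, 0, 1) <= (0, 2, 2) -> finishes; pool += (2, 2, 0) = (2, 4, 2)
  P3 needs (2, 4, 2) <= (2, 4, 2) -> finishes; pool += (3, 0, 1) = (5, 4, 3)
  P8 needs (4, 3, 1) <= (5, 4, 3) -> finishes; pool += (1, 0, 0) = (6, 4, 3)
  blocked: P6 wants (2, 5, 3), pool (6, 4, 3) — not enough R2
  blocked: P5 wants (2, 0, 5), pool (6, 4, 3) — not enough R1
  blocked: P0 wants (1, 4, 4), pool (6, 4, 3) — not enough R1
Had the request been granted, P6, P5 and P0 could never finish.


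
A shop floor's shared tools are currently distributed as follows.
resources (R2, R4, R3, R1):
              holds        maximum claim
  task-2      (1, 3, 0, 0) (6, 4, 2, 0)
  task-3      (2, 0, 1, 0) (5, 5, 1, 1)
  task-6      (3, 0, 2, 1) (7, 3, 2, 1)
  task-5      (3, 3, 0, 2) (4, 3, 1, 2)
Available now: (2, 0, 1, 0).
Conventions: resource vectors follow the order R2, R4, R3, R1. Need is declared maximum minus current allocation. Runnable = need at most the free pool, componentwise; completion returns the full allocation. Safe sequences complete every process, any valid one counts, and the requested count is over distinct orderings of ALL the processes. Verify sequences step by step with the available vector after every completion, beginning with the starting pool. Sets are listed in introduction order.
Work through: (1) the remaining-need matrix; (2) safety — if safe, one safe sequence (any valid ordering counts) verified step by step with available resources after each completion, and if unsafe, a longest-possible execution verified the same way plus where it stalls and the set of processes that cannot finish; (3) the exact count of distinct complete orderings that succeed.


(1) Remaining need (order R2, R4, R3, R1):
  task-2: (5, 1, 2, 0)
  task-3: (3, 5, 0, 1)
  task-6: (4, 3, 0, 0)
  task-5: (1, 0, 1, 0)
(2) SAFE. One safe sequence: task-5, task-6, task-2, task-3.
Key observation: task-5 marks the first exact bind of the order: its need (1, 0, 1, 0) fits the free (2, 0, 1, 0) with zero slack on a requested resource.
Walking it through:
  pool = (2, 0, 1, 0)
  run task-5 (needs (1, 0, 1, 0), free (2, 0, 1, 0)); after release of (3, 3, 0, 2) the pool is (5, 3, 1, 2)
  run task-6 (needs (4, 3, 0, 0), free (5, 3, 1, 2)); after release of (3, 0, 2, 1) the pool is (8, 3, 3, 3)
  run task-2 (needs (5, 1, 2, 0), free (8, 3, 3, 3)); after release of (1, 3, 0, 0) the pool is (9, 6, 3, 3)
  run task-3 (needs (3, 5, 0, 1), free (9, 6, 3, 3)); after release of (2, 0, 1, 0) the pool is (11, 6, 4, 3)
(3) Precisely 1 of the possible complete orderings is a safe sequence.


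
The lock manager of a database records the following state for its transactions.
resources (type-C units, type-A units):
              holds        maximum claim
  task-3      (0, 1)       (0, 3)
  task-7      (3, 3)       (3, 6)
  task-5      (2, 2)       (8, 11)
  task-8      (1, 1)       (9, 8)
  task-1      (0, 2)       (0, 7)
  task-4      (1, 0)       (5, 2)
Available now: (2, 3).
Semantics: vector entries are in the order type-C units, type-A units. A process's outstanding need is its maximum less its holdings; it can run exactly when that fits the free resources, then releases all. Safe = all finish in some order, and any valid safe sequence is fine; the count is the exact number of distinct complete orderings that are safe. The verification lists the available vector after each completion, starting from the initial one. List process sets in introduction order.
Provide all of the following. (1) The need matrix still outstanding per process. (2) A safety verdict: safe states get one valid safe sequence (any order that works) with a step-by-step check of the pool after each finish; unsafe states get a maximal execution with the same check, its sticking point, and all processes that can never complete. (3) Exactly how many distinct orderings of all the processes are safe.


(1) Remaining need (order type-C units, type-A units):
  task-3: (0, 2)
  task-7: (0, 3)
  task-5: (6, 9)
  task-8: (8, 7)
  task-1: (0, 5)
  task-4: (4, 2)
(2) SAFE. One safe sequence: task-7, task-3, task-1, task-4, task-5, task-8.
Key observation: the first exact fit in this order is task-7 — it needs (0, 3) with (2, 3) free, meeting a requested resource to the last unit.
Walking it through:
  pool = (2, 3)
  task-7: need (0, 3) fits (2, 3); releases (3, 3), pool now (5, 6)
  task-3: need (0, 2) fits (5, 6); releases (0, 1), pool now (5, 7)
  task-1: need (0, 5) fits (5, 7); releases (0, 2), pool now (5, 9)
  task-4: need (4, 2) fits (5, 9); releases (1, 0), pool now (6, 9)
  task-5: need (6, 9) fits (6, 9); releases (2, 2), pool now (8, 11)
  task-8: need (8, 7) fits (8, 11); releases (1, 1), pool now (9, 12)
(3) The exact count: 8 of the possible complete orderings are safe sequences.


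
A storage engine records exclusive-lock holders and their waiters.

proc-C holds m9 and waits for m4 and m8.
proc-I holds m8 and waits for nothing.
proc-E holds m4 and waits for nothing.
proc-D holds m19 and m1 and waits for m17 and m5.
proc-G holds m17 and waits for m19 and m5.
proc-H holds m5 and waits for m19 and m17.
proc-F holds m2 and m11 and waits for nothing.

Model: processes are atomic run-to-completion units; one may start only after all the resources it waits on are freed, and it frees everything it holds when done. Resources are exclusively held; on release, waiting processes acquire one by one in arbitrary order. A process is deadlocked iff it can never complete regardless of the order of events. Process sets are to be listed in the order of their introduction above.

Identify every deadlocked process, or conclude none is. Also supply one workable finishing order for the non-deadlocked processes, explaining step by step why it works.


Deadlocked set: proc-D, proc-G and proc-H.
Key observation: nobody on the ring proc-D -> proc-G -> proc-D can start until another member finishes, which never happens; proc-H is caught in further circular waits.
The rest can finish in the order proc-I, proc-E, proc-C, proc-F.
Verifying each step:
  run proc-I (it waits on nothing); releases m8
  run proc-E (it waits on nothing); releases m4
  run proc-C (all its waits — m4 and m8 — are resolved); releases m9
  run proc-F (it waits on nothing); releases m2 and m11


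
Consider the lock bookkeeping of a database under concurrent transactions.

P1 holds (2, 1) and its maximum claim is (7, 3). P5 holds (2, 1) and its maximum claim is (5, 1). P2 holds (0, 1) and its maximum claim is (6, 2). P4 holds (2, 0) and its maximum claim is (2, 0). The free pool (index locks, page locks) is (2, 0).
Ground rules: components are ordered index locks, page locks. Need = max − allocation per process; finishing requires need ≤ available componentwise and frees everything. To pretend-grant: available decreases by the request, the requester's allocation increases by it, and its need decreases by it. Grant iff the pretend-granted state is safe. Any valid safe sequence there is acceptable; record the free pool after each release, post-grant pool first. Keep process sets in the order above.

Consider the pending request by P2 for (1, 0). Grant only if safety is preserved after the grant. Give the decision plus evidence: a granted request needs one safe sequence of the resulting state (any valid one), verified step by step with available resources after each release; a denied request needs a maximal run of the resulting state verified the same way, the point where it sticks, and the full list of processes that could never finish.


GRANT. The post-grant state is safe; one safe sequence: P4, P5, P2, P1.
Key observation: (1, 0) free after granting still covers P4 first, and each release covers the next.
Verifying the post-grant state step by step:
  pool = (1, 0)
  P4: need (0, 0) fits (1, 0); releases (2, 0), pool now (3, 0)
  P5: need (3, 0) fits (3, 0); releases (2, 1), pool now (5, 1)
  P2: need (5, 1) fits (5, 1); releases (1, 1), pool now (6, 2)
  P1: need (5, 2) fits (6, 2); releases (2, 1), pool now (8, 3)


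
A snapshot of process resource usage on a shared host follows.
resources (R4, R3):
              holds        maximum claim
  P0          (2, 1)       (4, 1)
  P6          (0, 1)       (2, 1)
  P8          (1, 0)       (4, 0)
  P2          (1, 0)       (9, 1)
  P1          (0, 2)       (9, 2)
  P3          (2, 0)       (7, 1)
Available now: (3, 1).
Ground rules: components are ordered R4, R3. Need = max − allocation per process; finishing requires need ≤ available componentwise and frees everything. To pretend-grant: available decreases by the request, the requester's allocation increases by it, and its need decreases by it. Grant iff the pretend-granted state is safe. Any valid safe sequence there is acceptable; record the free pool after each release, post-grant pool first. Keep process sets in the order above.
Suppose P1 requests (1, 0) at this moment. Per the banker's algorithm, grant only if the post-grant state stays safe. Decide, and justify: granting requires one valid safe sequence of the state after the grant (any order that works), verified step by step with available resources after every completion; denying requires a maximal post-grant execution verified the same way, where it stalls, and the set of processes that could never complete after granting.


DENY — the pretend-granted state is unsafe.
Key observation: even finishing P0, P8, P3, P6 leaves just (7, 3) free — too little R4 for any of the remaining processes.
On the post-grant state, P0, P8, P3, P6 is a maximal run — nothing extends it. Verifying each step:
  pool = (2, 1)
  run P0 (needs (2, 0), free (2, 1)); after release of (2, 1) the pool is (4, 2)
  run P8 (needs (3, 0), free (4, 2)); after release of (1, 0) the pool is (5, 2)
  run P3 (needs (5, 1), free (5, 2)); after release of (2, 0) the pool is (7, 2)
  run P6 (needs (2, 0), free (7, 2)); after release of (0, 1) the pool is (7, 3)
  P2 cannot run: need (8, 1) vs free (7, 3) (insufficient R4)
  P1 cannot run: need (8, 0) vs free (7, 3) (insufficient R4)
Post-grant, the permanently blocked set is P2 and P1.


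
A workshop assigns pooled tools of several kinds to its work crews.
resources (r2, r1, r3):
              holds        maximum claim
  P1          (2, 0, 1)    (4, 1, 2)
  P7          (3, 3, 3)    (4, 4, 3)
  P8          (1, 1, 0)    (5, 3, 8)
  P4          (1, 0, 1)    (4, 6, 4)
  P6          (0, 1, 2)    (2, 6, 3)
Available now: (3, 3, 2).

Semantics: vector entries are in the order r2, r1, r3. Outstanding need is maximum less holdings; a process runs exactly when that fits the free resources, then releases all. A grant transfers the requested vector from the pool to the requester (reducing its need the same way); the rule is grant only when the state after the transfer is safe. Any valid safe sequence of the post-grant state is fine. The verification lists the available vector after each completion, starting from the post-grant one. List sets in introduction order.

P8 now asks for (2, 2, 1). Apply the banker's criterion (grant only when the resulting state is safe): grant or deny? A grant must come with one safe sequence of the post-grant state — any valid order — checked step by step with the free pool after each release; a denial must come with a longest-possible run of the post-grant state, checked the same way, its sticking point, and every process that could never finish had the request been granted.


DENY — the pretend-granted state is unsafe.
Key observation: after P7, P1 the pool peaks at (6, 4, 5), and each blocked process is short somewhere: P8 on r3; P4 on r1; P6 on r1.
After a pretend grant, a maximal execution: P7, P1 — then nothing else fits. Verifying each step:
  pool = (1, 1, 1)
  P7 needs (1, 1, 0) <= (1, 1, 1) -> finishes; pool += (3, 3, 3) = (4, 4, 4)
  P1 needs (2, 1, 1) <= (4, 4, 4) -> finishes; pool += (2, 0, 1) = (6, 4, 5)
  P8 cannot run: need (2, 0, 7) vs free (6, 4, 5) (insufficient r3)
  P4 cannot run: need (3, 6, 3) vs free (6, 4, 5) (insufficient r1)
  P6 cannot run: need (2, 5, 1) vs free (6, 4, 5) (insufficient r1)
Post-grant, the permanently blocked set is P8, P4 and P6.
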